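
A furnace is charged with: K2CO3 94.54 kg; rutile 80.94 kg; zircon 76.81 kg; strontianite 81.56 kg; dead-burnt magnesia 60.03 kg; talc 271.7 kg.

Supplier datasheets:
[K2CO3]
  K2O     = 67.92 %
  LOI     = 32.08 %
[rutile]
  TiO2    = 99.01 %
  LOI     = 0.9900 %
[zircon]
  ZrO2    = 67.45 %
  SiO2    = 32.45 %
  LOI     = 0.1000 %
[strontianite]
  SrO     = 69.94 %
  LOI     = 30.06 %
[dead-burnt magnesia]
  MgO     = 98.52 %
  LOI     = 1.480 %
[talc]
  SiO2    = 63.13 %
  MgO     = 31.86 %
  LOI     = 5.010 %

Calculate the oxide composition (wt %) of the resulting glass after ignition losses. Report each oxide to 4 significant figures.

Each numeric step runs at exact precision from first step to last. Mid-chain values are printed (rounded to 4 significant digits) on the page; a single rounding produces every reported result; the derived quantities, which include the yield, LOI, the totals, glass mass, the six compositions, are recomputed at full float precision, exactly as printed in question or answer, from the batch weights on 595.4 kg of glass.
Oxide masses out of the charge:
  ZrO2: 76.81·0.6745 = 51.81 kg
  SrO: 81.56·0.6994 = 57.04 kg
  K2O: 94.54·0.6792 = 64.21 kg
  SiO2: 76.81·0.3245 + 271.7·0.6313 = 196.4 kg
  TiO2: 80.94·0.9901 = 80.14 kg
  MgO: 60.03·0.9852 + 271.7·0.3186 = 145.7 kg
LOI: 94.54·0.3208 + 80.94·0.009900 + 76.81·0.001000 + 81.56·0.3006 + 60.03·0.01480 + 271.7·0.05010 = 70.22 kg
batch − LOI leaves glass = 665.6 − 70.22 = 595.4 kg (consistent with Σ oxide mass)
each wt % is 100 × oxide ÷ glass

Glass mass = 595.4 kg (batch 665.6 − LOI 70.22).
Composition: ZrO2 8.702%, SrO 9.581%, K2O 10.79%, SiO2 33.00%, TiO2 13.46%, MgO 24.47%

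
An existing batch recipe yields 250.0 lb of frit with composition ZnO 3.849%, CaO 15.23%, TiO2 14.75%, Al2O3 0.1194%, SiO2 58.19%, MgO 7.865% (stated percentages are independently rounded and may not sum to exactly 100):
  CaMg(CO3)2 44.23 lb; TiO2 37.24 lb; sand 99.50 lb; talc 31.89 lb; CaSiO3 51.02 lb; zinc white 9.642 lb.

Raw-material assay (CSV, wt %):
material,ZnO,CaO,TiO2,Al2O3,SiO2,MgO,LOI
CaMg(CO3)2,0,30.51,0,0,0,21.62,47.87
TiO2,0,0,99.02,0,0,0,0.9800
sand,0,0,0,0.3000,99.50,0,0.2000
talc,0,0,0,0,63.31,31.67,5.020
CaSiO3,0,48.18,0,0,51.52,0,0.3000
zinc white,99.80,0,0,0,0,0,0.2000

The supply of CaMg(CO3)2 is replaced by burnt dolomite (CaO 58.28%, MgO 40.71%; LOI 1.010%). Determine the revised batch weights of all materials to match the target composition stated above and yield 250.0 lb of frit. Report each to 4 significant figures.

Intermediates are displayed, rounded to four significant figures, within the worked lines; every computation carries full float precision throughout — each reported result is rounded just once — derived quantities (ignition loss, six oxide percentages, net glass mass, totals, the yield) are rebuilt from the weighed amounts at 250.0 lb of glass at full precision, as they appear in the problem or answer text.
The oxide mass targets at 250.0 lb frit:
  ZnO: 3.849% × 250.0 = 9.622 lb
  CaO: 15.23% × 250.0 = 38.08 lb
  TiO2: 14.75% × 250.0 = 36.88 lb
  Al2O3: 0.1194% × 250.0 = 0.2985 lb
  SiO2: 58.19% × 250.0 = 145.5 lb
  MgO: 7.865% × 250.0 = 19.66 lb
Balance tally, oxide-wise, working from each reported weight, versus the basis set out (summed amounts equal target values net of answer rounding effects):
  ZnO: 9.642·0.9980 = 9.623 lb (target 9.622 lb)
  CaO: 23.35·0.5828 + 50.79·0.4818 = 38.08 lb (target 38.08 lb)
  TiO2: 37.24·0.9902 = 36.88 lb (target 36.88 lb)
  Al2O3: 99.50·0.003000 = 0.2985 lb (target 0.2985 lb)
  SiO2: 99.50·0.9950 + 32.08·0.6331 + 50.79·0.5152 = 145.5 lb (target 145.5 lb)
  MgO: 23.35·0.4071 + 32.08·0.3167 = 19.67 lb (target 19.66 lb)
Glass mass check: total charge less LOI = 250.0 lb (the targets, summed, come to 250.0 lb; the stated basis being 250.0 lb — rounding explains the deltas).
Total batch = Σ batch = 252.6 lb; Σ batch·LOI gives LOI loss = 2.582 lb; the yield ratio, glass ÷ batch: 98.98%.

Revised batch per 250.0 lb frit:
  burnt dolomite: 23.35 lb
  TiO2: 37.24 lb
  sand: 99.50 lb
  talc: 32.08 lb
  CaSiO3: 50.79 lb
  zinc white: 9.642 lb
Total batch = 252.6 lb; LOI loss = 2.582 lb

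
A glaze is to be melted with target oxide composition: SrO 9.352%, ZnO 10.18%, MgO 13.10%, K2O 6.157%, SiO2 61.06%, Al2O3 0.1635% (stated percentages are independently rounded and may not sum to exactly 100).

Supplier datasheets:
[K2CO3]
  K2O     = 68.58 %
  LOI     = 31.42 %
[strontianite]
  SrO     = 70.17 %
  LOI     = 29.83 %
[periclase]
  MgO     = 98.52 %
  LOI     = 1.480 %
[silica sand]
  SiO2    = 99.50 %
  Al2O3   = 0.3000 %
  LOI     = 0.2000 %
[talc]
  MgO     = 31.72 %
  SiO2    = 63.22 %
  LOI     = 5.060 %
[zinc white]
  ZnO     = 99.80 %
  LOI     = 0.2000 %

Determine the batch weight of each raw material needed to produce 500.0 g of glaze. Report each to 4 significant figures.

Intermediates appear rounded off to 4 significant figures as written; all internal work keeps full float precision at all times. Every reported number is rounded once only; derived quantities (the yield, the totals, glass mass, six oxide percentages, LOI) are computed from the batch weights at 500.0 g of glass in full precision as they appear in either problem or answer.
Oxide mass targets, per 500.0 g glaze:
  SrO: 9.352% × 500.0 = 46.76 g
  ZnO: 10.18% × 500.0 = 50.90 g
  MgO: 13.10% × 500.0 = 65.50 g
  K2O: 6.157% × 500.0 = 30.78 g
  SiO2: 61.06% × 500.0 = 305.3 g
  Al2O3: 0.1635% × 500.0 = 0.8175 g
Per-oxide balance check from the weights as reported, under the basis named above (oxide sums agree with the targets modulo rounding of the values):
  SrO: 66.64·0.7017 = 46.76 g (target 46.76 g)
  ZnO: 51.00·0.9980 = 50.90 g (target 50.90 g)
  MgO: 49.09·0.9852 + 54.04·0.3172 = 65.50 g (target 65.50 g)
  K2O: 44.89·0.6858 = 30.79 g (target 30.78 g)
  SiO2: 272.5·0.9950 + 54.04·0.6322 = 305.3 g (target 305.3 g)
  Al2O3: 272.5·0.003000 = 0.8175 g (target 0.8175 g)
Glass-mass bookkeeping: total batch − LOI = 500.1 g (summing oxide targets gives 500.1 g; stated basis 500.0 g — deltas are rounding alone).
Batch total: Σ batch = 538.2 g; ignition loss, Σ(batch × LOI) = 38.09 g; the yield ratio, glass ÷ batch: 92.92%.

Batch per 500.0 g glaze:
  K2CO3: 44.89 g
  strontianite: 66.64 g
  periclase: 49.09 g
  silica sand: 272.5 g
  talc: 54.04 g
  zinc white: 51.00 g
Total batch = 538.2 g; LOI loss = 38.09 g; yield = 92.92%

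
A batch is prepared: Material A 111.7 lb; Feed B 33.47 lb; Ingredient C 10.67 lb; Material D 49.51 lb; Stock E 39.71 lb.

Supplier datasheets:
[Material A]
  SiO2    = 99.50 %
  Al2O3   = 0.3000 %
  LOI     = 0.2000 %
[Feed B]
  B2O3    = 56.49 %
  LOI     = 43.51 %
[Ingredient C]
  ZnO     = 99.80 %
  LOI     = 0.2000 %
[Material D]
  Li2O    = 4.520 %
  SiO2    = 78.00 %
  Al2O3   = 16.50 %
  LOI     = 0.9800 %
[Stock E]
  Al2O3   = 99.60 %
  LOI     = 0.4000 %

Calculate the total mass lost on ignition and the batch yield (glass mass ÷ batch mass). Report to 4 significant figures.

Each numeric step keeps full precision at each step — intermediates are displayed, rounded to 4 significant digits, on the page; each reported result sees exactly one rounding; the derived quantities, which include net glass mass, LOI, the yield, totals, five oxide percentages, are rebuilt in full float precision, as quoted within question or answer, from the batch weights at 229.6 lb of glass.
Loss on ignition, line by line:
  Material A: 111.7 × 0.002000 = 0.2234 lb
  Feed B: 33.47 × 0.4351 = 14.56 lb
  Ingredient C: 10.67 × 0.002000 = 0.02134 lb
  Material D: 49.51 × 0.009800 = 0.4852 lb
  Stock E: 39.71 × 0.004000 = 0.1588 lb
Total LOI = 15.45 lb
Glass = batch − LOI = 245.1 − 15.45 = 229.6 lb

LOI loss = 15.45 lb; glass = 229.6 lb; yield = 93.69%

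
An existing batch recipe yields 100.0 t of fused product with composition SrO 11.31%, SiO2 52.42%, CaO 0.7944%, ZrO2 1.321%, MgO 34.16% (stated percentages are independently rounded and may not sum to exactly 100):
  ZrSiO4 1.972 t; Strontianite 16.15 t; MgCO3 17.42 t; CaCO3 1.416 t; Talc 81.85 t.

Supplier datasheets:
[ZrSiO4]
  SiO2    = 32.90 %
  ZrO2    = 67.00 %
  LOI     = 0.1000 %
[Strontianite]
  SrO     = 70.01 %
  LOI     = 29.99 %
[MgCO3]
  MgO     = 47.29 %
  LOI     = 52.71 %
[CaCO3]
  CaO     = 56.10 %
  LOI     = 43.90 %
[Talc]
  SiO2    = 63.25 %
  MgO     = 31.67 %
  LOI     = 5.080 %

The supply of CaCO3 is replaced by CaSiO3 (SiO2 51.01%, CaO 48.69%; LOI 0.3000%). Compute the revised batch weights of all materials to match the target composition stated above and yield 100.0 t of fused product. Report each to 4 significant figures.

Revised batch per 100.0 t fused product:
  ZrSiO4: 1.972 t
  Strontianite: 16.15 t
  MgCO3: 18.30 t
  CaSiO3: 1.632 t
  Talc: 80.54 t
Total batch = 118.6 t; LOI loss = 18.59 t

Working values are displayed rounded to 4 significant digits across the worked steps — all internal work carries exact precision from start to finish — a single rounding yields every reported figure — the derived quantities, which include five oxide percentages, yield, totals, ignition loss, net glass mass, are re-derived at full precision, as written in either problem or answer, from the batch weights per 100.0 t of glass.
Oxide mass targets, per 100.0 t fused product:
  SrO: 11.31% × 100.0 = 11.31 t
  SiO2: 52.42% × 100.0 = 52.42 t
  CaO: 0.7944% × 100.0 = 0.7944 t
  ZrO2: 1.321% × 100.0 = 1.321 t
  MgO: 34.16% × 100.0 = 34.16 t
Verifying the oxide balance from the weights as reported, for the quoted basis mass (sum by sum, the targets are met given rounding of the digits):
  SrO: 16.15·0.7001 = 11.31 t (target 11.31 t)
  SiO2: 1.972·0.3290 + 1.632·0.5101 + 80.54·0.6325 = 52.42 t (target 52.42 t)
  CaO: 1.632·0.4869 = 0.7946 t (target 0.7944 t)
  ZrO2: 1.972·0.6700 = 1.321 t (target 1.321 t)
  MgO: 18.30·0.4729 + 80.54·0.3167 = 34.16 t (target 34.16 t)
Glass-mass bookkeeping: total batch − LOI = 100.0 t (the targets, summed, come to 100.0 t; against the stated basis, 100.0 t — rounding explains the deltas).
Batch grand total — Σ batch = 118.6 t; the LOI term Σ batch·LOI equals 18.59 t; yield: glass divided by total = 84.33%.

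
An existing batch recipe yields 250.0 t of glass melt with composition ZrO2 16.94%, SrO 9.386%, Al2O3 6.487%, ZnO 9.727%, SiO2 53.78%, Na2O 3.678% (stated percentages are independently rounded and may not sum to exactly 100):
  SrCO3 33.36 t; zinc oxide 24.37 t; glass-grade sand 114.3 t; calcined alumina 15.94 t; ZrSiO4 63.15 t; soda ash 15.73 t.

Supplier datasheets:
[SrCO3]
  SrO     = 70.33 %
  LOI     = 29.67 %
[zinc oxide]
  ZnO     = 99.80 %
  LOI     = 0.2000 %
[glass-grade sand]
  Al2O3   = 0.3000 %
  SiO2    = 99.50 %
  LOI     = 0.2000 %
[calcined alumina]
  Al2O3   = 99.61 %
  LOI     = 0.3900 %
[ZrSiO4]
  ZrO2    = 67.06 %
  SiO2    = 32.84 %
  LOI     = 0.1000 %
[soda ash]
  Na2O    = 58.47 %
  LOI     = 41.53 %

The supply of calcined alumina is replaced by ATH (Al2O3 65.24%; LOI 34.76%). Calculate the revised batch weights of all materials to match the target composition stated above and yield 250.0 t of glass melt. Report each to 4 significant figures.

Revised batch per 250.0 t glass melt:
  SrCO3: 33.36 t
  zinc oxide: 24.37 t
  glass-grade sand: 114.3 t
  ATH: 24.33 t
  ZrSiO4: 63.15 t
  soda ash: 15.73 t
Total batch = 275.2 t; LOI loss = 25.23 t

The intermediate values appear, with 4-significant-digit rounding, between the steps; each numeric step keeps exact precision through the solve; every reported number is rounded a single time; all derived quantities are recomputed from the batch weights at 250.0 t of glass at full precision (net glass mass, yield, six oxide percentages, totals, LOI) as given in the problem or the answer.
Per-oxide target masses for 250.0 t glass melt:
  ZrO2: 16.94% × 250.0 = 42.35 t
  SrO: 9.386% × 250.0 = 23.46 t
  Al2O3: 6.487% × 250.0 = 16.22 t
  ZnO: 9.727% × 250.0 = 24.32 t
  SiO2: 53.78% × 250.0 = 134.4 t
  Na2O: 3.678% × 250.0 = 9.195 t
Checking each oxide sum applying the batch weights above, versus the basis set out (oxide sums agree with the targets net of answer rounding effects):
  ZrO2: 63.15·0.6706 = 42.35 t (target 42.35 t)
  SrO: 33.36·0.7033 = 23.46 t (target 23.46 t)
  Al2O3: 114.3·0.003000 + 24.33·0.6524 = 16.22 t (target 16.22 t)
  ZnO: 24.37·0.9980 = 24.32 t (target 24.32 t)
  SiO2: 114.3·0.9950 + 63.15·0.3284 = 134.5 t (target 134.4 t)
  Na2O: 15.73·0.5847 = 9.197 t (target 9.195 t)
Glass-mass closure: total batch − LOI = 250.0 t (the Σ of target masses is 250.0 t; basis as stated: 250.0 t — deltas are rounding alone).
Batch grand total — Σ batch = 275.2 t; loss to ignition Σ batch·LOI = 25.23 t; yield = glass ÷ total batch = 90.83%.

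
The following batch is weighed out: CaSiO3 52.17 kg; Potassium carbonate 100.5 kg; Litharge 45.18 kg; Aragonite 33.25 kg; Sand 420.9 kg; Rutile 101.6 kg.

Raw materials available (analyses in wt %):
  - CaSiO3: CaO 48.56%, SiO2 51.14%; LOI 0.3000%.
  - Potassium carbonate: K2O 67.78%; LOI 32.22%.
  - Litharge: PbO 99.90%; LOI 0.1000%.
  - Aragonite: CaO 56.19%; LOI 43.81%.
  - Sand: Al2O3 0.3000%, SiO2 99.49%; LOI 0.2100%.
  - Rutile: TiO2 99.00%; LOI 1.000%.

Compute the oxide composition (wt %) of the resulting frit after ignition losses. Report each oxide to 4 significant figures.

Glass mass = 704.6 kg (batch 753.6 − LOI 49.05).
Composition: Al2O3 0.1792%, PbO 6.406%, CaO 6.248%, SiO2 63.22%, K2O 9.668%, TiO2 14.28%

Working values appear (rounded to four significant digits) in the working — the whole derivation holds full float precision from first step to last — exactly one rounding lands on each reported figure. Derived quantities are recomputed from the batch weights at 704.6 kg of glass in full precision (ignition loss, yield, six oxide percentages, glass mass, totals), as they appear in the problem or answer text.
Mass of each oxide from the mix:
  Al2O3: 420.9·0.003000 = 1.263 kg
  PbO: 45.18·0.9990 = 45.13 kg
  CaO: 52.17·0.4856 + 33.25·0.5619 = 44.02 kg
  SiO2: 52.17·0.5114 + 420.9·0.9949 = 445.4 kg
  K2O: 100.5·0.6778 = 68.12 kg
  TiO2: 101.6·0.9900 = 100.6 kg
LOI: 52.17·0.003000 + 100.5·0.3222 + 45.18·0.001000 + 33.25·0.4381 + 420.9·0.002100 + 101.6·0.01000 = 49.05 kg
Glass mass = batch − LOI = 753.6 − 49.05 = 704.6 kg (equal to the oxide-mass sum)
percent by weight: oxide/glass ×100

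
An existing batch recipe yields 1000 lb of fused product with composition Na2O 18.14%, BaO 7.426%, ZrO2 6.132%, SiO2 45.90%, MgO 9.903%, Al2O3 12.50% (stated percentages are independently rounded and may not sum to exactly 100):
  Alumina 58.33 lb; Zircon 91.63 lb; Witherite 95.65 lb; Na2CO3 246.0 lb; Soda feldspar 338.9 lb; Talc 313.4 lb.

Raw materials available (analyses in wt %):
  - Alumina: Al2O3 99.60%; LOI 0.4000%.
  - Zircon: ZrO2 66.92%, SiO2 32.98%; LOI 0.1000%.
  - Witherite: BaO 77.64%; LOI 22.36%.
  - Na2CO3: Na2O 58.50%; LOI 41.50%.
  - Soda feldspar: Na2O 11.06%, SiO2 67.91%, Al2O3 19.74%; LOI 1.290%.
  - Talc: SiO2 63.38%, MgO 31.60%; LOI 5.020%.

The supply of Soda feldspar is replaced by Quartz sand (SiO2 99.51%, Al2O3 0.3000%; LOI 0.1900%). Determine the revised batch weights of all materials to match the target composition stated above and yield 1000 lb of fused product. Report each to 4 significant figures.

Rounding to four significant digits governs every in-between result as printed. Each numeric step holds full precision end to end; a single rounding produces each reported value — the derived quantities (totals, the six compositions, LOI, yield, net glass mass) are rebuilt at full float precision starting from the weights at 1000 lb of glass, precisely as stated by the question or the answer.
The oxide mass targets at 1000 lb fused product:
  Na2O: 18.14% × 1000 = 181.4 lb
  BaO: 7.426% × 1000 = 74.26 lb
  ZrO2: 6.132% × 1000 = 61.32 lb
  SiO2: 45.90% × 1000 = 459.0 lb
  MgO: 9.903% × 1000 = 99.03 lb
  Al2O3: 12.50% × 1000 = 125.0 lb
A balance pass over the oxides, on the weights just shown, under the basis named above (sums match the target masses inside rounding margins):
  Na2O: 310.1·0.5850 = 181.4 lb (target 181.4 lb)
  BaO: 95.65·0.7764 = 74.26 lb (target 74.26 lb)
  ZrO2: 91.63·0.6692 = 61.32 lb (target 61.32 lb)
  SiO2: 91.63·0.3298 + 231.3·0.9951 + 313.4·0.6338 = 459.0 lb (target 459.0 lb)
  MgO: 313.4·0.3160 = 99.03 lb (target 99.03 lb)
  Al2O3: 124.8·0.9960 + 231.3·0.003000 = 125.0 lb (target 125.0 lb)
Glass mass check: Σ batch − LOI loss = 1000 lb (summing oxide targets gives 1000 lb; basis as stated: 1000 lb — rounding explains the deltas).
Total batch = Σ batch = 1167 lb; LOI removed, Σ of batch·LOI: 166.8 lb; yield: glass divided by total = 85.70%.

Revised batch per 1000 lb fused product:
  Alumina: 124.8 lb
  Zircon: 91.63 lb
  Witherite: 95.65 lb
  Na2CO3: 310.1 lb
  Quartz sand: 231.3 lb
  Talc: 313.4 lb
Total batch = 1167 lb; LOI loss = 166.8 lb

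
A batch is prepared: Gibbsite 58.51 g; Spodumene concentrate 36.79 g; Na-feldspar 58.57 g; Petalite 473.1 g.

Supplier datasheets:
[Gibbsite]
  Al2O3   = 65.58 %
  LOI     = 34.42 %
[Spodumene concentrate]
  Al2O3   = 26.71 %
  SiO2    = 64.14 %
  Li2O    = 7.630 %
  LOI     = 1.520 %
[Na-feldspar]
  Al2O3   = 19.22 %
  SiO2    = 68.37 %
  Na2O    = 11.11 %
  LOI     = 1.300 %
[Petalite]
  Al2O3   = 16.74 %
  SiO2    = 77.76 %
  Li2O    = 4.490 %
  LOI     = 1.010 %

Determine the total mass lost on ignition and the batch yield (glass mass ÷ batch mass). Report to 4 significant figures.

The working math runs at exact precision at each step — the intermediate values are shown rounded to 4 significant digits within the worked lines — each reported figure receives exactly one rounding — all derived quantities are rebuilt at full float precision (the yield, LOI, glass mass, four oxide percentages, totals) from the weighed amounts at 600.7 g of glass exactly as shown in the problem or answer text.
Ignition loss by material:
  Gibbsite: 58.51 × 0.3442 = 20.14 g
  Spodumene concentrate: 36.79 × 0.01520 = 0.5592 g
  Na-feldspar: 58.57 × 0.01300 = 0.7614 g
  Petalite: 473.1 × 0.01010 = 4.778 g
Total LOI = 26.24 g
Glass = batch − LOI = 627.0 − 26.24 = 600.7 g

LOI loss = 26.24 g; glass = 600.7 g; yield = 95.82%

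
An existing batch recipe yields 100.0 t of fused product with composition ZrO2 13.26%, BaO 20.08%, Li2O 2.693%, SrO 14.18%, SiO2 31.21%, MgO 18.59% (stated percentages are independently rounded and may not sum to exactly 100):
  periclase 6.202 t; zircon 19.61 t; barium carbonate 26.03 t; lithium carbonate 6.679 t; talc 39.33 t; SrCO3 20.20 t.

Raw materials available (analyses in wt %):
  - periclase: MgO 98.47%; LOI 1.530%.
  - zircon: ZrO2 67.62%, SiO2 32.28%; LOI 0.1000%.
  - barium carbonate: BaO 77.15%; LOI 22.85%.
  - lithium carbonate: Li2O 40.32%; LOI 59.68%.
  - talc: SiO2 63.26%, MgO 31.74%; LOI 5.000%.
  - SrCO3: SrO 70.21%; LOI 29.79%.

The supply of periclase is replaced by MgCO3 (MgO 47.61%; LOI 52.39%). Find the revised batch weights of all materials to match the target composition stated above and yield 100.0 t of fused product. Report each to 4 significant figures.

The working math holds full precision from start to finish; the intermediate values appear rounded to 4 significant figures as written; a single rounding yields every reported value — the derived quantities, which include glass mass, the totals, ignition loss, six oxide percentages, yield, are computed in full precision, as written in question or answer, from the batch weights on 100.0 t of glass.
Oxide mass targets, per 100.0 t fused product:
  ZrO2: 13.26% × 100.0 = 13.26 t
  BaO: 20.08% × 100.0 = 20.08 t
  Li2O: 2.693% × 100.0 = 2.693 t
  SrO: 14.18% × 100.0 = 14.18 t
  SiO2: 31.21% × 100.0 = 31.21 t
  MgO: 18.59% × 100.0 = 18.59 t
Balance tally, oxide-wise, applying the batch weights above, versus the basis set out (delivered sums recover each target up to rounding of the answer):
  ZrO2: 19.61·0.6762 = 13.26 t (target 13.26 t)
  BaO: 26.03·0.7715 = 20.08 t (target 20.08 t)
  Li2O: 6.679·0.4032 = 2.693 t (target 2.693 t)
  SrO: 20.20·0.7021 = 14.18 t (target 14.18 t)
  SiO2: 19.61·0.3228 + 39.33·0.6326 = 31.21 t (target 31.21 t)
  MgO: 12.83·0.4761 + 39.33·0.3174 = 18.59 t (target 18.59 t)
Glass-mass sanity pass: total charge less LOI = 100.0 t (summing oxide targets gives 100.0 t; with the basis standing at 100.0 t — gaps are rounding artifacts).
Batch grand total — Σ batch = 124.7 t; Σ batch·LOI gives LOI loss = 24.66 t; yield = glass ÷ total batch = 80.22%.

Revised batch per 100.0 t fused product:
  MgCO3: 12.83 t
  zircon: 19.61 t
  barium carbonate: 26.03 t
  lithium carbonate: 6.679 t
  talc: 39.33 t
  SrCO3: 20.20 t
Total batch = 124.7 t; LOI loss = 24.66 t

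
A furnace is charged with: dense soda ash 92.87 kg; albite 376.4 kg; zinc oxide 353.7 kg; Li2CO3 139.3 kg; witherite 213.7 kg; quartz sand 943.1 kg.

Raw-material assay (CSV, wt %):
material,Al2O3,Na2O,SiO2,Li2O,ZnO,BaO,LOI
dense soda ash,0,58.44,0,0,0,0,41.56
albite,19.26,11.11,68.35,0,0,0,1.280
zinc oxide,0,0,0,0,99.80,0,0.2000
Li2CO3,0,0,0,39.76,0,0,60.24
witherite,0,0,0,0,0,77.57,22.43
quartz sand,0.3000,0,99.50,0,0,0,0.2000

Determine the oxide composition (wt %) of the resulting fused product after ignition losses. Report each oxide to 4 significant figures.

All internal work carries full float precision in all steps; in-progress results are printed (rounded to 4 significant figures) at each printed step — a single rounding yields every reported number. All derived quantities (yield, glass mass, the six compositions, the totals, ignition loss) are rebuilt starting from the weights on 1941 kg of glass in full precision precisely as stated by the problem or answer text.
Oxide masses out of the charge:
  Al2O3: 376.4·0.1926 + 943.1·0.003000 = 75.32 kg
  Na2O: 92.87·0.5844 + 376.4·0.1111 = 96.09 kg
  SiO2: 376.4·0.6835 + 943.1·0.9950 = 1196 kg
  Li2O: 139.3·0.3976 = 55.39 kg
  ZnO: 353.7·0.9980 = 353.0 kg
  BaO: 213.7·0.7757 = 165.8 kg
LOI: 92.87·0.4156 + 376.4·0.01280 + 353.7·0.002000 + 139.3·0.6024 + 213.7·0.2243 + 943.1·0.002000 = 177.9 kg
Net of LOI, the glass mass = 2119 − 177.9 = 1941 kg (matching Σ of the oxides)
wt %: oxide over glass, times 100

Glass mass = 1941 kg (batch 2119 − LOI 177.9).
Composition: Al2O3 3.880%, Na2O 4.950%, SiO2 61.59%, Li2O 2.853%, ZnO 18.18%, BaO 8.539%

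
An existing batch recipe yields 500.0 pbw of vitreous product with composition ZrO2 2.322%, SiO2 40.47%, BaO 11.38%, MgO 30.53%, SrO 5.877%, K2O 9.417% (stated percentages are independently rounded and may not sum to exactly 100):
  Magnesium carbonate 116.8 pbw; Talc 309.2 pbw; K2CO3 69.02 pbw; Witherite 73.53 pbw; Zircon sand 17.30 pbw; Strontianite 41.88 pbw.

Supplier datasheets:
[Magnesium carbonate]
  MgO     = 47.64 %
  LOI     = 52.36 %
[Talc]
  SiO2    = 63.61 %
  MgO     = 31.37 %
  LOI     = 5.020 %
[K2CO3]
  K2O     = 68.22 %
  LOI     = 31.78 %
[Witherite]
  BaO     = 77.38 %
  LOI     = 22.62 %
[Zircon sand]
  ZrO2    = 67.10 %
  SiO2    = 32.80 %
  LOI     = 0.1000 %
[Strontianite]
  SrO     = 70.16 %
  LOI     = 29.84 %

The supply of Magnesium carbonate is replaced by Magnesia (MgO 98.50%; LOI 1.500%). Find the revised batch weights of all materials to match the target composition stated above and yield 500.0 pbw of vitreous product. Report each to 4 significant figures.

Revised batch per 500.0 pbw vitreous product:
  Magnesia: 56.51 pbw
  Talc: 309.2 pbw
  K2CO3: 69.02 pbw
  Witherite: 73.53 pbw
  Zircon sand: 17.30 pbw
  Strontianite: 41.88 pbw
Total batch = 567.4 pbw; LOI loss = 67.45 pbw

Working values are printed rounded to 4 significant figures within the worked lines — all arithmetic holds exact precision from first step to last; exactly one rounding is applied to every reported result — the derived quantities, including six oxide percentages, net glass mass, the yield, LOI, totals, are rebuilt using the weight values per 500.0 pbw of glass in full precision, as set out in problem or answer.
The oxide mass targets at 500.0 pbw vitreous product:
  ZrO2: 2.322% × 500.0 = 11.61 pbw
  SiO2: 40.47% × 500.0 = 202.4 pbw
  BaO: 11.38% × 500.0 = 56.90 pbw
  MgO: 30.53% × 500.0 = 152.6 pbw
  SrO: 5.877% × 500.0 = 29.38 pbw
  K2O: 9.417% × 500.0 = 47.08 pbw
Sums-versus-targets review using the reported weights, against the basis in use (each sum matches its target mass once rounding is allowed for):
  ZrO2: 17.30·0.6710 = 11.61 pbw (target 11.61 pbw)
  SiO2: 309.2·0.6361 + 17.30·0.3280 = 202.4 pbw (target 202.4 pbw)
  BaO: 73.53·0.7738 = 56.90 pbw (target 56.90 pbw)
  MgO: 56.51·0.9850 + 309.2·0.3137 = 152.7 pbw (target 152.6 pbw)
  SrO: 41.88·0.7016 = 29.38 pbw (target 29.38 pbw)
  K2O: 69.02·0.6822 = 47.09 pbw (target 47.08 pbw)
The glass-mass cross-check: whole batch net of LOI = 500.0 pbw (summing oxide targets gives 500.0 pbw; against the stated basis, 500.0 pbw — a pure rounding effect).
Total batch = Σ batch = 567.4 pbw; the LOI term Σ batch·LOI equals 67.45 pbw; glass ÷ batch gives a yield of 88.11%.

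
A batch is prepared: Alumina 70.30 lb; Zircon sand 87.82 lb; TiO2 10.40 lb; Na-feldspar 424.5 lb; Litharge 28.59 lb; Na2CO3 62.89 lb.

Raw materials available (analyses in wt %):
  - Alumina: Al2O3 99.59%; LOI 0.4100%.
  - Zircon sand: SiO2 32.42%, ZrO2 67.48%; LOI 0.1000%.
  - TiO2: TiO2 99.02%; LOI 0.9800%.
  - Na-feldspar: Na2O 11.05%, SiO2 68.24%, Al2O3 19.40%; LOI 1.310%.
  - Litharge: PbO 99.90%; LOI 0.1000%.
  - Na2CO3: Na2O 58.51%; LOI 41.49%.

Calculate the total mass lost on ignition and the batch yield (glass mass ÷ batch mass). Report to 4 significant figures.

Every computation maintains full precision from start to finish — working values are printed (rounded to four significant digits) alongside each step — every reported figure takes exactly one rounding; derived quantities, which include LOI, glass mass, six oxide percentages, totals, yield, are rebuilt in full precision, as quoted within question or answer, from the batch weights per 652.3 lb of glass.
Material-by-material LOI:
  Alumina: 70.30 × 0.004100 = 0.2882 lb
  Zircon sand: 87.82 × 0.001000 = 0.08782 lb
  TiO2: 10.40 × 0.009800 = 0.1019 lb
  Na-feldspar: 424.5 × 0.01310 = 5.561 lb
  Litharge: 28.59 × 0.001000 = 0.02859 lb
  Na2CO3: 62.89 × 0.4149 = 26.09 lb
Total LOI = 32.16 lb
Glass = batch − LOI = 684.5 − 32.16 = 652.3 lb

LOI loss = 32.16 lb; glass = 652.3 lb; yield = 95.30%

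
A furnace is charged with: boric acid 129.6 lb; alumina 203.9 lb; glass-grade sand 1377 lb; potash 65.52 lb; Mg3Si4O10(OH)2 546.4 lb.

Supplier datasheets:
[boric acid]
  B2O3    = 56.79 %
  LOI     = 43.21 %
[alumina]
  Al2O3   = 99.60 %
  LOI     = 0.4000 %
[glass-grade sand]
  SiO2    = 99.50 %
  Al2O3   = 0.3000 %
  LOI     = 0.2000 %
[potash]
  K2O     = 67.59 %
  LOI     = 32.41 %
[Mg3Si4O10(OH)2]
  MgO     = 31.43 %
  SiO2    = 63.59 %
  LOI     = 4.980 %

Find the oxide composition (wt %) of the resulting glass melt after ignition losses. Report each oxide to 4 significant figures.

Glass mass = 2214 lb (batch 2322 − LOI 108.0).
Composition: MgO 7.755%, B2O3 3.324%, SiO2 77.56%, K2O 2.000%, Al2O3 9.358%

Exact precision is maintained through every step — intermediates are printed, with 4-significant-digit rounding, in the working. Each reported value takes exactly one rounding. Derived quantities, which include net glass mass, the yield, totals, LOI, five oxide percentages, are re-derived in full precision, as quoted within the question or the answer, from the batch weights per 2214 lb of glass.
Oxide-by-oxide delivered mass:
  MgO: 546.4·0.3143 = 171.7 lb
  B2O3: 129.6·0.5679 = 73.60 lb
  SiO2: 1377·0.9950 + 546.4·0.6359 = 1718 lb
  K2O: 65.52·0.6759 = 44.28 lb
  Al2O3: 203.9·0.9960 + 1377·0.003000 = 207.2 lb
LOI: 129.6·0.4321 + 203.9·0.004000 + 1377·0.002000 + 65.52·0.3241 + 546.4·0.04980 = 108.0 lb
Resulting glass, batch − LOI: 2322 − 108.0 = 2214 lb (matching Σ of the oxides)
wt % = 100 × oxide mass / glass mass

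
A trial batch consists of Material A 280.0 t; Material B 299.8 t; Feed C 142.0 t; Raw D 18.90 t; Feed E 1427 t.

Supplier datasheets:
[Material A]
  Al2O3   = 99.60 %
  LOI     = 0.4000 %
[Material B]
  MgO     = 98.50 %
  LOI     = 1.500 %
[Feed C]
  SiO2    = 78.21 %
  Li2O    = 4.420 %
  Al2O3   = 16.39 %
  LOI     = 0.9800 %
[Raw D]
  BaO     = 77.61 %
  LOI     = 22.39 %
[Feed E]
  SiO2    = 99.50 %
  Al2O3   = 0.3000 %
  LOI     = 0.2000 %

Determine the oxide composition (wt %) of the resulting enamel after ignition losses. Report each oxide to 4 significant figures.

Glass mass = 2154 t (batch 2168 − LOI 14.09).
Composition: MgO 13.71%, BaO 0.6811%, SiO2 71.09%, Li2O 0.2914%, Al2O3 14.23%

Values along the way are printed with 4-significant-figure rounding in the printout; every computation maintains full precision in all steps. Every reported value undergoes a single rounding — derived quantities are rebuilt at full float precision (five oxide percentages, glass mass, yield, the totals, ignition loss) using the weight values for 2154 t of glass as written in either problem or answer.
Per-oxide mass from batch:
  MgO: 299.8·0.9850 = 295.3 t
  BaO: 18.90·0.7761 = 14.67 t
  SiO2: 142.0·0.7821 + 1427·0.9950 = 1531 t
  Li2O: 142.0·0.04420 = 6.276 t
  Al2O3: 280.0·0.9960 + 142.0·0.1639 + 1427·0.003000 = 306.4 t
LOI: 280.0·0.004000 + 299.8·0.01500 + 142.0·0.009800 + 18.90·0.2239 + 1427·0.002000 = 14.09 t
Resulting glass, batch − LOI: 2168 − 14.09 = 2154 t (consistent with Σ oxide mass)
wt %: oxide over glass, times 100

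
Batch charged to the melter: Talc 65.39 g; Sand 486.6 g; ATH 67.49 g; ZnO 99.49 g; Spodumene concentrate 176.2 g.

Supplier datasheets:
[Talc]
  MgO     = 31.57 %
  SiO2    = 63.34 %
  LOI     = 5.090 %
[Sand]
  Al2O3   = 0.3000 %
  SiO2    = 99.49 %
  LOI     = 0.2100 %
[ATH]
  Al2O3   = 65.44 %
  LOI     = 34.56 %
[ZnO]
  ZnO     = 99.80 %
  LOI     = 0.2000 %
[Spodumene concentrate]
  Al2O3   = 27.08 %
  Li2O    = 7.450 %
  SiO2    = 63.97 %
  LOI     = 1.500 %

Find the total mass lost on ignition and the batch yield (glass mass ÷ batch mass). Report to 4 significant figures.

LOI loss = 30.52 g; glass = 864.7 g; yield = 96.59%

The working math carries exact precision end to end; the intermediate values are displayed rounded off to 4 significant digits at each printed step. Exactly one rounding goes into every reported figure — all derived quantities, including ignition loss, the yield, net glass mass, five oxide percentages, the totals, are carried using the weight values for 864.7 g of glass in full float precision exactly as printed in the problem or the answer.
Material-by-material LOI:
  Talc: 65.39 × 0.05090 = 3.328 g
  Sand: 486.6 × 0.002100 = 1.022 g
  ATH: 67.49 × 0.3456 = 23.32 g
  ZnO: 99.49 × 0.002000 = 0.1990 g
  Spodumene concentrate: 176.2 × 0.01500 = 2.643 g
Total LOI = 30.52 g
Glass = batch − LOI = 895.2 − 30.52 = 864.7 g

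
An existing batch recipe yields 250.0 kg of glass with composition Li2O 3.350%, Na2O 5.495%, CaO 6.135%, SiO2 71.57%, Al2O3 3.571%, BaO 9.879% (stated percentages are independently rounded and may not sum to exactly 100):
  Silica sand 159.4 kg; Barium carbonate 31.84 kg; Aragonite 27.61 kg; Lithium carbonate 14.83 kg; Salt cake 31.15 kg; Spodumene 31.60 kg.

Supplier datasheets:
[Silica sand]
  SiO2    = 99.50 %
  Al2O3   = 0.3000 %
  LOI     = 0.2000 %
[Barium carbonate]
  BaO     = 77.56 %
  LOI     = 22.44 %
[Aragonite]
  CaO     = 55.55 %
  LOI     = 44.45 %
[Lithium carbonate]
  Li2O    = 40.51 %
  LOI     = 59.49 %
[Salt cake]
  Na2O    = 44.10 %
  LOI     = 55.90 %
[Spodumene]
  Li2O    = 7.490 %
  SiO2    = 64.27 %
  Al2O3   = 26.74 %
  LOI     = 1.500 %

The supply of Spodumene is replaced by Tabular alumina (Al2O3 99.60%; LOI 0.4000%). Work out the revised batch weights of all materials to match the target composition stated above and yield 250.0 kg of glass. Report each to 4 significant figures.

Revised batch per 250.0 kg glass:
  Silica sand: 179.8 kg
  Barium carbonate: 31.84 kg
  Aragonite: 27.61 kg
  Lithium carbonate: 20.67 kg
  Salt cake: 31.15 kg
  Tabular alumina: 8.422 kg
Total batch = 299.5 kg; LOI loss = 49.52 kg

The intermediate values appear, rounded to four significant digits, across the worked steps — all arithmetic maintains full precision in every operation. Each reported result includes exactly one rounding; derived quantities, including yield, net glass mass, ignition loss, six oxide percentages, the totals, are carried from the weighed amounts per 250.0 kg of glass in full float precision, exactly as shown in either problem or answer.
Target oxide masses per 250.0 kg glass:
  Li2O: 3.350% × 250.0 = 8.375 kg
  Na2O: 5.495% × 250.0 = 13.74 kg
  CaO: 6.135% × 250.0 = 15.34 kg
  SiO2: 71.57% × 250.0 = 178.9 kg
  Al2O3: 3.571% × 250.0 = 8.928 kg
  BaO: 9.879% × 250.0 = 24.70 kg
Per-oxide balance check working from each reported weight, per the basis as stated (oxide sums agree with the targets up to rounding of the answer):
  Li2O: 20.67·0.4051 = 8.373 kg (target 8.375 kg)
  Na2O: 31.15·0.4410 = 13.74 kg (target 13.74 kg)
  CaO: 27.61·0.5555 = 15.34 kg (target 15.34 kg)
  SiO2: 179.8·0.9950 = 178.9 kg (target 178.9 kg)
  Al2O3: 179.8·0.003000 + 8.422·0.9960 = 8.928 kg (target 8.928 kg)
  BaO: 31.84·0.7756 = 24.70 kg (target 24.70 kg)
Mass balance on the glass: total batch − LOI = 250.0 kg (the Σ of target masses is 250.0 kg; against the stated basis, 250.0 kg — rounding explains the deltas).
Adding the batch up: Σ batch = 299.5 kg; Σ batch·LOI gives LOI loss = 49.52 kg; yield, glass over the total, = 83.47%.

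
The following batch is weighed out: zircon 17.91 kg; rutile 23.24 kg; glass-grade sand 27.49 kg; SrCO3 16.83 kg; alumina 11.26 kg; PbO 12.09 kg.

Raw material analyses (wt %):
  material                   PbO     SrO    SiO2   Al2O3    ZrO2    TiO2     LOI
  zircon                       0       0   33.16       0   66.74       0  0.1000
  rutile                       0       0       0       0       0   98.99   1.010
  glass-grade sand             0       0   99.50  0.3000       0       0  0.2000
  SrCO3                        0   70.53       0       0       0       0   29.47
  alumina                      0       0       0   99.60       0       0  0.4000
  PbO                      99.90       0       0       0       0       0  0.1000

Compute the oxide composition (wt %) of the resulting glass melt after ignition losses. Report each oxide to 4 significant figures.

Glass mass = 103.5 kg (batch 108.8 − LOI 5.325).
Composition: PbO 11.67%, SrO 11.47%, SiO2 32.17%, Al2O3 10.92%, ZrO2 11.55%, TiO2 22.23%

Each numeric step holds full precision all the way through. Mid-chain values appear with 4-significant-figure rounding alongside each step; exactly one rounding lands on every reported value; all derived quantities (LOI, yield, six oxide percentages, the totals, glass mass) are carried from the weighed amounts for 103.5 kg of glass in full float precision as they appear in question or answer.
Delivered oxide masses:
  PbO: 12.09·0.9990 = 12.08 kg
  SrO: 16.83·0.7053 = 11.87 kg
  SiO2: 17.91·0.3316 + 27.49·0.9950 = 33.29 kg
  Al2O3: 27.49·0.003000 + 11.26·0.9960 = 11.30 kg
  ZrO2: 17.91·0.6674 = 11.95 kg
  TiO2: 23.24·0.9899 = 23.01 kg
LOI: 17.91·0.001000 + 23.24·0.01010 + 27.49·0.002000 + 16.83·0.2947 + 11.26·0.004000 + 12.09·0.001000 = 5.325 kg
Glass mass = batch − LOI = 108.8 − 5.325 = 103.5 kg (= the summed oxide contributions)
each wt % is 100 × oxide ÷ glass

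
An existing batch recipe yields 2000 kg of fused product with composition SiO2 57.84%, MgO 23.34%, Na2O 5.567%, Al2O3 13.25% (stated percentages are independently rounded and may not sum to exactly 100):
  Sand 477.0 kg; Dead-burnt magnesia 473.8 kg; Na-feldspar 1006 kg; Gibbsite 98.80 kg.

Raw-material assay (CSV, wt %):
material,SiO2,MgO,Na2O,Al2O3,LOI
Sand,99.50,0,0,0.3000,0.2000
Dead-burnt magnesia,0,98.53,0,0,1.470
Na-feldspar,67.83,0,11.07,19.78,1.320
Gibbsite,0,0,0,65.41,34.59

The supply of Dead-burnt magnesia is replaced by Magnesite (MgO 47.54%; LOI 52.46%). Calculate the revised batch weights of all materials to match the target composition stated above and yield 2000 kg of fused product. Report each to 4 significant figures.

Revised batch per 2000 kg fused product:
  Sand: 477.0 kg
  Magnesite: 981.9 kg
  Na-feldspar: 1006 kg
  Gibbsite: 98.80 kg
Total batch = 2564 kg; LOI loss = 563.5 kg

Full float precision is maintained all the way through. In-progress results are shown rounded to 4 significant figures on the page. A single rounding finalizes every reported number. The derived quantities are rebuilt in exact precision (yield, four oxide percentages, glass mass, ignition loss, the totals) from the weighed amounts per 2000 kg of glass as written in the question or the answer.
The oxide mass targets at 2000 kg fused product:
  SiO2: 57.84% × 2000 = 1157 kg
  MgO: 23.34% × 2000 = 466.8 kg
  Na2O: 5.567% × 2000 = 111.3 kg
  Al2O3: 13.25% × 2000 = 265.0 kg
A balance pass over the oxides, using the reported weights, for the quoted basis mass (every target is met by its sum exact up to rounding of places):
  SiO2: 477.0·0.9950 + 1006·0.6783 = 1157 kg (target 1157 kg)
  MgO: 981.9·0.4754 = 466.8 kg (target 466.8 kg)
  Na2O: 1006·0.1107 = 111.4 kg (target 111.3 kg)
  Al2O3: 477.0·0.003000 + 1006·0.1978 + 98.80·0.6541 = 265.0 kg (target 265.0 kg)
Glass-mass closure: whole batch net of LOI = 2000 kg (oxide target masses add up to 2000 kg; against the stated basis, 2000 kg — rounding explains the deltas).
Adding the batch up: Σ batch = 2564 kg; loss to ignition Σ batch·LOI = 563.5 kg; yield, glass over the total, = 78.02%.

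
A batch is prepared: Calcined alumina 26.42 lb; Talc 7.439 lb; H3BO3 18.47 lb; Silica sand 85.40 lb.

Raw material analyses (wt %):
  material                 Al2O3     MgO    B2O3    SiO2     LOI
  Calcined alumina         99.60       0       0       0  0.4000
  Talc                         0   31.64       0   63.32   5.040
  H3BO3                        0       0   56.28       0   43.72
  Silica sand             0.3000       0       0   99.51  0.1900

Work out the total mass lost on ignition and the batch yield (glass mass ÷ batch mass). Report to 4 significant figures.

The working math runs at exact precision throughout; in-progress results are printed with 4-significant-figure rounding at each printed step. Each reported figure takes a single rounding — the derived quantities, which include the four compositions, net glass mass, the yield, ignition loss, the totals, are recomputed in exact precision, precisely as stated by problem or answer, from the weighed amounts on 129.0 lb of glass.
Per-material ignition loss:
  Calcined alumina: 26.42 × 0.004000 = 0.1057 lb
  Talc: 7.439 × 0.05040 = 0.3749 lb
  H3BO3: 18.47 × 0.4372 = 8.075 lb
  Silica sand: 85.40 × 0.001900 = 0.1623 lb
Total LOI = 8.718 lb
Glass = batch − LOI = 137.7 − 8.718 = 129.0 lb

LOI loss = 8.718 lb; glass = 129.0 lb; yield = 93.67%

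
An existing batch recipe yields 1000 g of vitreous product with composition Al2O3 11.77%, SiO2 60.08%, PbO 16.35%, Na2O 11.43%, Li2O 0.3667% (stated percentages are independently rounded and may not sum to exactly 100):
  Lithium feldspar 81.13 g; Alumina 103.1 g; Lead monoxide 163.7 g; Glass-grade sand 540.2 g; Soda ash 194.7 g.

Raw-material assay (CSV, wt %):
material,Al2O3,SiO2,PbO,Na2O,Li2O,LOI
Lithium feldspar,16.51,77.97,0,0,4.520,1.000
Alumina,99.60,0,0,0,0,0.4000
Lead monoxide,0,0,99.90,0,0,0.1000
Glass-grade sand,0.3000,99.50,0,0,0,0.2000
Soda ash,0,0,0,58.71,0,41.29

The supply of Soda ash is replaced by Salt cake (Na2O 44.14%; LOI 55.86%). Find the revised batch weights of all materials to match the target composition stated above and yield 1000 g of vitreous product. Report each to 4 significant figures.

Full float precision is carried throughout; in-progress results are printed, rounded to four significant figures, within the worked lines; a single rounding finalizes each reported result; derived quantities, which include the totals, LOI, five oxide percentages, glass mass, yield, are rebuilt at full float precision, precisely as stated by either problem or answer, using the weight values per 1000 g of glass.
Target oxide masses per 1000 g vitreous product:
  Al2O3: 11.77% × 1000 = 117.7 g
  SiO2: 60.08% × 1000 = 600.8 g
  PbO: 16.35% × 1000 = 163.5 g
  Na2O: 11.43% × 1000 = 114.3 g
  Li2O: 0.3667% × 1000 = 3.667 g
Verifying the oxide balance given the weights on record, on the stated basis (every target is met by its sum modulo rounding of the values):
  Al2O3: 81.13·0.1651 + 103.1·0.9960 + 540.2·0.003000 = 117.7 g (target 117.7 g)
  SiO2: 81.13·0.7797 + 540.2·0.9950 = 600.8 g (target 600.8 g)
  PbO: 163.7·0.9990 = 163.5 g (target 163.5 g)
  Na2O: 258.9·0.4414 = 114.3 g (target 114.3 g)
  Li2O: 81.13·0.04520 = 3.667 g (target 3.667 g)
Mass balance on the glass: whole batch net of LOI = 999.9 g (per-oxide target masses sum to 1000 g; the stated basis being 1000 g — rounding explains the deltas).
Adding the batch up: Σ batch = 1147 g; ignition loss, Σ(batch × LOI) = 147.1 g; yield, glass over the total, = 87.18%.

Revised batch per 1000 g vitreous product:
  Lithium feldspar: 81.13 g
  Alumina: 103.1 g
  Lead monoxide: 163.7 g
  Glass-grade sand: 540.2 g
  Salt cake: 258.9 g
Total batch = 1147 g; LOI loss = 147.1 g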